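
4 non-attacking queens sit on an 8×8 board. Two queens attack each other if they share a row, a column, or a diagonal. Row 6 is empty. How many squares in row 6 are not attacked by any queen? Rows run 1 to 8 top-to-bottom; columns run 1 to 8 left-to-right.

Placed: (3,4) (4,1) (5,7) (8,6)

2

(3,4) attacks row 6 at column 4 and diagonals 1, 7.
(4,1) attacks row 6 at column 1 and diagonals 3.
(5,7) attacks row 6 at column 7 and diagonals 6, 8.
(8,6) attacks row 6 at column 6 and diagonals 4, 8.
Attacked columns: {1, 3, 4, 6, 7, 8}. Safe: {2, 5}.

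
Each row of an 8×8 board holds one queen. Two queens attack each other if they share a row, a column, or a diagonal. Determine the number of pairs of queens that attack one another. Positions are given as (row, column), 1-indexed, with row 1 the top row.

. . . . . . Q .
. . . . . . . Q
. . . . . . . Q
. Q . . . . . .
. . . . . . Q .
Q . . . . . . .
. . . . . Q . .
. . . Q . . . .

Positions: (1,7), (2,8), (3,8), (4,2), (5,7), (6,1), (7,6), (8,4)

Same column: (1,7)–(5,7) (column 7); (2,8)–(3,8) (column 8).
Same diagonal: (1,7)–(2,8) (|1−2| = |7−8| = 1); (5,7)–(8,4) (|5−8| = |7−4| = 3).
Total attacking pairs: 4.

4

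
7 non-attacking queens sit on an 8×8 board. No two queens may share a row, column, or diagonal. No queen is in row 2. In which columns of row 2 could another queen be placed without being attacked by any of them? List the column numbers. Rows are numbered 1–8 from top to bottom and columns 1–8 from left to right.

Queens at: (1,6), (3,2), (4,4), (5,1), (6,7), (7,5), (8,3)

(1,6) attacks row 2 at column 6 and diagonals 5, 7.
(3,2) attacks row 2 at column 2 and diagonals 1, 3.
(4,4) attacks row 2 at column 4 and diagonals 2, 6.
(5,1) attacks row 2 at column 1 and diagonals 4.
(6,7) attacks row 2 at column 7 and diagonals 3.
(7,5) attacks row 2 at column 5.
(8,3) attacks row 2 at column 3.
Attacked columns: {1, 2, 3, 4, 5, 6, 7}. Safe: {8}.

columns 8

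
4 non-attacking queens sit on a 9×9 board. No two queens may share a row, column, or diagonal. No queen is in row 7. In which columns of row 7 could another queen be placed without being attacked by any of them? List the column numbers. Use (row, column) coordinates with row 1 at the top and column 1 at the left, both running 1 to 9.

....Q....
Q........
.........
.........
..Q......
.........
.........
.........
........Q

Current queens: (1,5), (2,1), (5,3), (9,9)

(1,5) attacks row 7 at column 5.
(2,1) attacks row 7 at column 1 and diagonals 6.
(5,3) attacks row 7 at column 3 and diagonals 1, 5.
(9,9) attacks row 7 at column 9 and diagonals 7.
Attacked columns: {1, 3, 5, 6, 7, 9}. Safe: {2, 4, 8}.

columns 2, 4, 8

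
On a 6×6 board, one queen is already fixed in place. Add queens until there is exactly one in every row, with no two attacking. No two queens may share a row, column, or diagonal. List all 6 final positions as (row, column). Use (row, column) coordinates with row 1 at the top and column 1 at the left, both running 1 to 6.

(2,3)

(1,5) (2,3) (3,1) (4,6) (5,4) (6,2)

Row 1: attacked by (2,3)→{2,3,4}. Safe: 1, 5, 6. Place at column 5.
Row 3: attacked by (1,5)→{3,5}; (2,3)→{2,3,4}. Safe: 1, 6. Place at column 1.
Row 4: attacked by (1,5)→{2,5}; (2,3)→{1,3,5}; (3,1)→{1,2}. Safe: 4, 6. Place at column 6.
Row 5: attacked by (1,5)→{1,5}; (2,3)→{3,6}; (3,1)→{1,3}; (4,6)→{5,6}. Safe: 2, 4. Place at column 4.
Row 6: attacked by (1,5)→{5}; (2,3)→{3}; (3,1)→{1,4}; (4,6)→{4,6}; (5,4)→{3,4,5}. Safe: 2. Place at column 2.
Columns [5, 3, 1, 6, 4, 2], r−c [-4, -1, 2, -2, 1, 4], r+c [6, 5, 4, 10, 9, 8] are all distinct, so no two queens attack.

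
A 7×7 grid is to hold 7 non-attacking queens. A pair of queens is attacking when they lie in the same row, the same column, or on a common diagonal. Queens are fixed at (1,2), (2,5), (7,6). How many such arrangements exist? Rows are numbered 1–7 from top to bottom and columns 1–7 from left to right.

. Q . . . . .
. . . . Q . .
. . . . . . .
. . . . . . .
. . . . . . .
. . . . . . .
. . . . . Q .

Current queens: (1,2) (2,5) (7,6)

Branch on row 3: col 1 → 1; col 3 → 1; col 7 → 1.
Sum: 1 + 1 + 1 = 3.

3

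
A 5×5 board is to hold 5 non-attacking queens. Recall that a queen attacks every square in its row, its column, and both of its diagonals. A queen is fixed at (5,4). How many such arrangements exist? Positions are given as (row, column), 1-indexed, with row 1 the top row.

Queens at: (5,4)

2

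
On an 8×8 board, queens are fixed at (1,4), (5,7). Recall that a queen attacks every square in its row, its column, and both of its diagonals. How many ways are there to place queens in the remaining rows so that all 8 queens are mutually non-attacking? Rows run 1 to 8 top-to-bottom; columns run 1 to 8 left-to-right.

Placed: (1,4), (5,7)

3

Branch on row 2: col 1 → 0; col 2 → 1; col 6 → 1; col 8 → 1.
Sum: 0 + 1 + 1 + 1 = 3.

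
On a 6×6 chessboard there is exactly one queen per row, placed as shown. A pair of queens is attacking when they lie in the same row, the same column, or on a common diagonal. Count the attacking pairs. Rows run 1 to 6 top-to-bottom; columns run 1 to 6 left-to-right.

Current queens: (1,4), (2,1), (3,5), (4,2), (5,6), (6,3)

0

All columns are distinct and no two queens satisfy |Δrow| = |Δcol|, so no pair attacks.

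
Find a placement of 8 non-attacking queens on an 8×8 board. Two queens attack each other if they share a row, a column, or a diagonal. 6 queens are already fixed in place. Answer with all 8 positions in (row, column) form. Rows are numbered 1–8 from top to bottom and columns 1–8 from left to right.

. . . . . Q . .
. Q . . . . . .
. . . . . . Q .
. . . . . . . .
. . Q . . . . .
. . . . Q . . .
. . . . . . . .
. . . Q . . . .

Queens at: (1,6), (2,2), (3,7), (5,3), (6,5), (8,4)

(1,6) (2,2) (3,7) (4,1) (5,3) (6,5) (7,8) (8,4)

Row 4: attacked by (1,6)→{3,6}; (2,2)→{2,4}; (3,7)→{6,7,8}; (5,3)→{2,3,4}; (6,5)→{3,5,7}; (8,4)→{4,8}. Safe: 1. Place at column 1.
Row 7: attacked by (1,6)→{6}; (2,2)→{2,7}; (3,7)→{3,7}; (4,1)→{1,4}; (5,3)→{1,3,5}; (6,5)→{4,5,6}; (8,4)→{3,4,5}. Safe: 8. Place at column 8.
Columns [6, 2, 7, 1, 3, 5, 8, 4], r−c [-5, 0, -4, 3, 2, 1, -1, 4], r+c [7, 4, 10, 5, 8, 11, 15, 12] are all distinct, so no two queens attack.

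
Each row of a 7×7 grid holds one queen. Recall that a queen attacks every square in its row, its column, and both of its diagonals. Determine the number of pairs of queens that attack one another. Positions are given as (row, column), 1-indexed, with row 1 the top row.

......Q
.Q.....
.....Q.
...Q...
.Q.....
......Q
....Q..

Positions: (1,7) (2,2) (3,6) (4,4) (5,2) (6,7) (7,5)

Same column: (1,7)–(6,7) (column 7); (2,2)–(5,2) (column 2).
Same diagonal: (1,7)–(4,4) (|1−4| = |7−4| = 3); (2,2)–(4,4) (|2−4| = |2−4| = 2).
Total attacking pairs: 4.

4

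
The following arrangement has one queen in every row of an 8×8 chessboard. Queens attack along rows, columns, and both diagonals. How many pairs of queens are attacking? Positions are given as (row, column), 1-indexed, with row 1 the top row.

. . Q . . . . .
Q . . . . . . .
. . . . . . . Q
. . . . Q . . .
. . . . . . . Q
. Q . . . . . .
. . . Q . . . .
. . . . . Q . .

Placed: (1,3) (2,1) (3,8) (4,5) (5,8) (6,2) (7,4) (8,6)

2

Same column: (3,8)–(5,8) (column 8).
Same diagonal: (3,8)–(7,4) (|3−7| = |8−4| = 4).
Total attacking pairs: 2.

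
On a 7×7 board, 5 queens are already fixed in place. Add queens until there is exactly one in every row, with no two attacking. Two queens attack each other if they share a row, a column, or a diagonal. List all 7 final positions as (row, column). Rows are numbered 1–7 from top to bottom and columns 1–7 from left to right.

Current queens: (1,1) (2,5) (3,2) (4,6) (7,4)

(1,1) (2,5) (3,2) (4,6) (5,3) (6,7) (7,4)

Row 5: attacked by (1,1)→{1,5}; (2,5)→{2,5}; (3,2)→{2,4}; (4,6)→{5,6,7}; (7,4)→{2,4,6}. Safe: 3. Place at column 3.
Row 6: attacked by (1,1)→{1,6}; (2,5)→{1,5}; (3,2)→{2,5}; (4,6)→{4,6}; (5,3)→{2,3,4}; (7,4)→{3,4,5}. Safe: 7. Place at column 7.
Columns [1, 5, 2, 6, 3, 7, 4], r−c [0, -3, 1, -2, 2, -1, 3], r+c [2, 7, 5, 10, 8, 13, 11] are all distinct, so no two queens attack.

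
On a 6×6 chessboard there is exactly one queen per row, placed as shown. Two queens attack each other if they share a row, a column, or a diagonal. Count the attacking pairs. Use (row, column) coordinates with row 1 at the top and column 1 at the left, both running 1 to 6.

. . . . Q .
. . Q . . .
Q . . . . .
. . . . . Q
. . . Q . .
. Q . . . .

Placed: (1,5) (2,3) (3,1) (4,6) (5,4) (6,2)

0

All columns are distinct and no two queens satisfy |Δrow| = |Δcol|, so no pair attacks.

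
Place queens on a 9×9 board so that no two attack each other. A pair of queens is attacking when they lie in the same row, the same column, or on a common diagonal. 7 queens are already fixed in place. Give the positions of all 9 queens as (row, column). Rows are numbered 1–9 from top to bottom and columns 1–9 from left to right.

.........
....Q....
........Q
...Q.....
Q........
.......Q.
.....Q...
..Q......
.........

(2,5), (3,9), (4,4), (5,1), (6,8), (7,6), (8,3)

Row 1: attacked by (2,5)→{4,5,6}; (3,9)→{7,9}; (4,4)→{1,4,7}; (5,1)→{1,5}; (6,8)→{3,8}; (7,6)→{6}; (8,3)→{3}. Safe: 2. Place at column 2.
Row 9: attacked by (1,2)→{2}; (2,5)→{5}; (3,9)→{3,9}; (4,4)→{4,9}; (5,1)→{1,5}; (6,8)→{5,8}; (7,6)→{4,6,8}; (8,3)→{2,3,4}. Safe: 7. Place at column 7.
Columns [2, 5, 9, 4, 1, 8, 6, 3, 7], r−c [-1, -3, -6, 0, 4, -2, 1, 5, 2], r+c [3, 7, 12, 8, 6, 14, 13, 11, 16] are all distinct, so no two queens attack.

(1,2) (2,5) (3,9) (4,4) (5,1) (6,8) (7,6) (8,3) (9,7)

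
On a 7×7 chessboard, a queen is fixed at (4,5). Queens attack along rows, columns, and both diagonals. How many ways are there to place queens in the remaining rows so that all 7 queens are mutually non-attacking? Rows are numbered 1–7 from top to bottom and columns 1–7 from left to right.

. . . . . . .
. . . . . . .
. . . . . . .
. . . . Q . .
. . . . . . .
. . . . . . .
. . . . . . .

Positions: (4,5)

4

Branch on row 1: col 1 → 0; col 3 → 1; col 4 → 1; col 6 → 1; col 7 → 1.
Sum: 0 + 1 + 1 + 1 + 1 = 4.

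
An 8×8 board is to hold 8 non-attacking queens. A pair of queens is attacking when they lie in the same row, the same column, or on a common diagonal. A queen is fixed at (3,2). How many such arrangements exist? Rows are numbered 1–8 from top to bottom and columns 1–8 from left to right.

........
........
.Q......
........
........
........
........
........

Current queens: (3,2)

14

Branch on row 1: col 1 → 0; col 3 → 7; col 5 → 3; col 6 → 2; col 7 → 2; col 8 → 0.
Sum: 0 + 7 + 3 + 2 + 2 + 0 = 14.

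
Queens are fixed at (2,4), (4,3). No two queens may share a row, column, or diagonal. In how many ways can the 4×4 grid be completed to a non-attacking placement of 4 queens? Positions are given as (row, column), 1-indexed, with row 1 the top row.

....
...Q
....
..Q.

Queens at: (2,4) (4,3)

Branch on row 1: col 1 → 0; col 2 → 1.
Sum: 0 + 1 = 1.

1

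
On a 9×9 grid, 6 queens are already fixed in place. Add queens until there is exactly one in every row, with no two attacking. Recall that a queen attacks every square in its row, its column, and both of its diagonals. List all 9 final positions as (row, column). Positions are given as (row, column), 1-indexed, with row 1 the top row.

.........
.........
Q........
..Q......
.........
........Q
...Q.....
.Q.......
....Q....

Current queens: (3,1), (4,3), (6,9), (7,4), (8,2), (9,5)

(1,8) (2,6) (3,1) (4,3) (5,7) (6,9) (7,4) (8,2) (9,5)

Row 1: attacked by (3,1)→{1,3}; (4,3)→{3,6}; (6,9)→{4,9}; (7,4)→{4}; (8,2)→{2,9}; (9,5)→{5}. Safe: 7, 8. Place at column 8.
Row 2: attacked by (1,8)→{7,8,9}; (3,1)→{1,2}; (4,3)→{1,3,5}; (6,9)→{5,9}; (7,4)→{4,9}; (8,2)→{2,8}; (9,5)→{5}. Safe: 6. Place at column 6.
Row 5: attacked by (1,8)→{4,8}; (2,6)→{3,6,9}; (3,1)→{1,3}; (4,3)→{2,3,4}; (6,9)→{8,9}; (7,4)→{2,4,6}; (8,2)→{2,5}; (9,5)→{1,5,9}. Safe: 7. Place at column 7.
Columns [8, 6, 1, 3, 7, 9, 4, 2, 5], r−c [-7, -4, 2, 1, -2, -3, 3, 6, 4], r+c [9, 8, 4, 7, 12, 15, 11, 10, 14] are all distinct, so no two queens attack.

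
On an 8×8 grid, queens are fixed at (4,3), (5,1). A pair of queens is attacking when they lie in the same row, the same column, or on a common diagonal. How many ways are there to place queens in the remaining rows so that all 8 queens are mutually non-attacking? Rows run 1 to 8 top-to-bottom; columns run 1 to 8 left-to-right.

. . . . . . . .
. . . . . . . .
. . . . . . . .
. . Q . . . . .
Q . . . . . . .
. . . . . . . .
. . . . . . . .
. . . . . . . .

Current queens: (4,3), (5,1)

Branch on row 1: col 2 → 1; col 4 → 3; col 7 → 1; col 8 → 1.
Sum: 1 + 3 + 1 + 1 = 6.

6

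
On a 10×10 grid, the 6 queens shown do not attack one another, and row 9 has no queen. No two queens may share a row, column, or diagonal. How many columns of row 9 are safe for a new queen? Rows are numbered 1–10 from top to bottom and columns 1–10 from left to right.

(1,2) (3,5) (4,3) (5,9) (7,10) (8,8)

(1,2) attacks row 9 at column 2 and diagonals 10.
(3,5) attacks row 9 at column 5.
(4,3) attacks row 9 at column 3 and diagonals 8.
(5,9) attacks row 9 at column 9 and diagonals 5.
(7,10) attacks row 9 at column 10 and diagonals 8.
(8,8) attacks row 9 at column 8 and diagonals 7, 9.
Attacked columns: {2, 3, 5, 7, 8, 9, 10}. Safe: {1, 4, 6}.

3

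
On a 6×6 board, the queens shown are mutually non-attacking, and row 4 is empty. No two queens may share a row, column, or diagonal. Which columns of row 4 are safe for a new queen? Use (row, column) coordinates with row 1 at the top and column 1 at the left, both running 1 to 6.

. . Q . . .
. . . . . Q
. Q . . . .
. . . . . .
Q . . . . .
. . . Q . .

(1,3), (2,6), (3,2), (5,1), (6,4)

(1,3) attacks row 4 at column 3 and diagonals 6.
(2,6) attacks row 4 at column 6 and diagonals 4.
(3,2) attacks row 4 at column 2 and diagonals 1, 3.
(5,1) attacks row 4 at column 1 and diagonals 2.
(6,4) attacks row 4 at column 4 and diagonals 2, 6.
Attacked columns: {1, 2, 3, 4, 6}. Safe: {5}.

columns 5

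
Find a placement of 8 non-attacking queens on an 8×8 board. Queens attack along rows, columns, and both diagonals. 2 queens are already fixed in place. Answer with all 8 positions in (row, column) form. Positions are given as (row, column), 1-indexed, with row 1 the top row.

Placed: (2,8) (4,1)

(1,5) (2,8) (3,4) (4,1) (5,3) (6,6) (7,2) (8,7)

Row 1: attacked by (2,8)→{7,8}; (4,1)→{1,4}. Safe: 2, 3, 5, 6. Place at column 5.
Row 3: attacked by (1,5)→{3,5,7}; (2,8)→{7,8}; (4,1)→{1,2}. Safe: 4, 6. Place at column 4.
Row 5: attacked by (1,5)→{1,5}; (2,8)→{5,8}; (3,4)→{2,4,6}; (4,1)→{1,2}. Safe: 3, 7. Place at column 3.
Row 6: attacked by (1,5)→{5}; (2,8)→{4,8}; (3,4)→{1,4,7}; (4,1)→{1,3}; (5,3)→{2,3,4}. Safe: 6. Place at column 6.
Row 7: attacked by (1,5)→{5}; (2,8)→{3,8}; (3,4)→{4,8}; (4,1)→{1,4}; (5,3)→{1,3,5}; (6,6)→{5,6,7}. Safe: 2. Place at column 2.
Row 8: attacked by (1,5)→{5}; (2,8)→{2,8}; (3,4)→{4}; (4,1)→{1,5}; (5,3)→{3,6}; (6,6)→{4,6,8}; (7,2)→{1,2,3}. Safe: 7. Place at column 7.
Columns [5, 8, 4, 1, 3, 6, 2, 7], r−c [-4, -6, -1, 3, 2, 0, 5, 1], r+c [6, 10, 7, 5, 8, 12, 9, 15] are all distinct, so no two queens attack.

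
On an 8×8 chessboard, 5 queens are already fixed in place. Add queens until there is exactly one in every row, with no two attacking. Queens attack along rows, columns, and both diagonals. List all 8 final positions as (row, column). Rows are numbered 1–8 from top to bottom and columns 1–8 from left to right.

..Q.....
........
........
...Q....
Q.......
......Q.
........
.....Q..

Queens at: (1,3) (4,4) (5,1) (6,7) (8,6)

Row 2: attacked by (1,3)→{2,3,4}; (4,4)→{2,4,6}; (5,1)→{1,4}; (6,7)→{3,7}; (8,6)→{6}. Safe: 5, 8. Place at column 5.
Row 3: attacked by (1,3)→{1,3,5}; (2,5)→{4,5,6}; (4,4)→{3,4,5}; (5,1)→{1,3}; (6,7)→{4,7}; (8,6)→{1,6}. Safe: 2, 8. Place at column 8.
Row 7: attacked by (1,3)→{3}; (2,5)→{5}; (3,8)→{4,8}; (4,4)→{1,4,7}; (5,1)→{1,3}; (6,7)→{6,7,8}; (8,6)→{5,6,7}. Safe: 2. Place at column 2.
Columns [3, 5, 8, 4, 1, 7, 2, 6], r−c [-2, -3, -5, 0, 4, -1, 5, 2], r+c [4, 7, 11, 8, 6, 13, 9, 14] are all distinct, so no two queens attack.

(1,3) (2,5) (3,8) (4,4) (5,1) (6,7) (7,2) (8,6)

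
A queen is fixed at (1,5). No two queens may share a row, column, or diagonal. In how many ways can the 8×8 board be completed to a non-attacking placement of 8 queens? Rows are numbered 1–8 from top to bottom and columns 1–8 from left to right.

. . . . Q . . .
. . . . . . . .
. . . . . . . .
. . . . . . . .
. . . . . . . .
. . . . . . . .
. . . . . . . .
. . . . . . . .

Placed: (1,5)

18

Branch on row 2: col 1 → 3; col 2 → 4; col 3 → 3; col 7 → 6; col 8 → 2.
Sum: 3 + 4 + 3 + 6 + 2 = 18.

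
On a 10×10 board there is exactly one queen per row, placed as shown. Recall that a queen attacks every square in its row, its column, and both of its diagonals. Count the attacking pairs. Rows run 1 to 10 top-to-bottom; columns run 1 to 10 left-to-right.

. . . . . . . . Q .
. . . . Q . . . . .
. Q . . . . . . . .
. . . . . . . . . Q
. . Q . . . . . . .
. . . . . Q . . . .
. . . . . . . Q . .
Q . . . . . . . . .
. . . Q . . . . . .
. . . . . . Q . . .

All columns are distinct and no two queens satisfy |Δrow| = |Δcol|, so no pair attacks.

0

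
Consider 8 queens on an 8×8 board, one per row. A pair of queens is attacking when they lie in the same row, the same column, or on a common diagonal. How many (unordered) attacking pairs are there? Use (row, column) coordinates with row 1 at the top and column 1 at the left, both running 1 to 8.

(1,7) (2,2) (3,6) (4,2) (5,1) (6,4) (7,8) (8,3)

3

Same column: (2,2)–(4,2) (column 2).
Same diagonal: (4,2)–(5,1) (|4−5| = |2−1| = 1); (4,2)–(6,4) (|4−6| = |2−4| = 2).
Total attacking pairs: 3.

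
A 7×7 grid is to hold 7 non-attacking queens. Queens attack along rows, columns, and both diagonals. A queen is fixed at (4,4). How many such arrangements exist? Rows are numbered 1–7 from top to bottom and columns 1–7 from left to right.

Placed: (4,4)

8

Branch on row 1: col 2 → 2; col 3 → 2; col 5 → 2; col 6 → 2.
Sum: 2 + 2 + 2 + 2 = 8.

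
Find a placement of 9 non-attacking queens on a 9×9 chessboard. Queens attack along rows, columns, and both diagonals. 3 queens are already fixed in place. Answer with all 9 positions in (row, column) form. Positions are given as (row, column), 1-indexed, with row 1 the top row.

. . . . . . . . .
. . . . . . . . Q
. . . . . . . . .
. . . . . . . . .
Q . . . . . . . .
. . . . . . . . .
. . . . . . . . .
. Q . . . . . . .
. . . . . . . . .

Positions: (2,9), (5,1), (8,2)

(1,3) (2,9) (3,6) (4,4) (5,1) (6,7) (7,5) (8,2) (9,8)

Row 1: attacked by (2,9)→{8,9}; (5,1)→{1,5}; (8,2)→{2,9}. Safe: 3, 4, 6, 7. Place at column 3.
Row 3: attacked by (1,3)→{1,3,5}; (2,9)→{8,9}; (5,1)→{1,3}; (8,2)→{2,7}. Safe: 4, 6. Place at column 6.
Row 4: attacked by (1,3)→{3,6}; (2,9)→{7,9}; (3,6)→{5,6,7}; (5,1)→{1,2}; (8,2)→{2,6}. Safe: 4, 8. Place at column 4.
Row 6: attacked by (1,3)→{3,8}; (2,9)→{5,9}; (3,6)→{3,6,9}; (4,4)→{2,4,6}; (5,1)→{1,2}; (8,2)→{2,4}. Safe: 7. Place at column 7.
Row 7: attacked by (1,3)→{3,9}; (2,9)→{4,9}; (3,6)→{2,6}; (4,4)→{1,4,7}; (5,1)→{1,3}; (6,7)→{6,7,8}; (8,2)→{1,2,3}. Safe: 5. Place at column 5.
Row 9: attacked by (1,3)→{3}; (2,9)→{2,9}; (3,6)→{6}; (4,4)→{4,9}; (5,1)→{1,5}; (6,7)→{4,7}; (7,5)→{3,5,7}; (8,2)→{1,2,3}. Safe: 8. Place at column 8.
Columns [3, 9, 6, 4, 1, 7, 5, 2, 8], r−c [-2, -7, -3, 0, 4, -1, 2, 6, 1], r+c [4, 11, 9, 8, 6, 13, 12, 10, 17] are all distinct, so no two queens attack.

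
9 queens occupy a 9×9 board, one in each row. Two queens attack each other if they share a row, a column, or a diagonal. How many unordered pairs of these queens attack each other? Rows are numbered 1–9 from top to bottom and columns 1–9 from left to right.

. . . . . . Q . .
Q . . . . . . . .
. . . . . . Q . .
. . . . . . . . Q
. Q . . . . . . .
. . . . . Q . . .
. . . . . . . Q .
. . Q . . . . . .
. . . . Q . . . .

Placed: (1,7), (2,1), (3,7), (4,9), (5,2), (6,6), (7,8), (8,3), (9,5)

1

Same column: (1,7)–(3,7) (column 7).
Total attacking pairs: 1.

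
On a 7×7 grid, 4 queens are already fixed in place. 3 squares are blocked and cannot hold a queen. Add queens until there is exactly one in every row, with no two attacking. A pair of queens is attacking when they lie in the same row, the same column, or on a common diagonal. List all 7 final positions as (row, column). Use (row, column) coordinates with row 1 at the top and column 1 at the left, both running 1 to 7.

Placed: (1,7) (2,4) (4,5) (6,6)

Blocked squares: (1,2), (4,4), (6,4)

Row 3: attacked by (1,7)→{5,7}; (2,4)→{3,4,5}; (4,5)→{4,5,6}; (6,6)→{3,6}. Safe: 1, 2. Place at column 1.
Row 5: attacked by (1,7)→{3,7}; (2,4)→{1,4,7}; (3,1)→{1,3}; (4,5)→{4,5,6}; (6,6)→{5,6,7}. Safe: 2. Place at column 2.
Row 7: attacked by (1,7)→{1,7}; (2,4)→{4}; (3,1)→{1,5}; (4,5)→{2,5}; (5,2)→{2,4}; (6,6)→{5,6,7}. Safe: 3. Place at column 3.
Columns [7, 4, 1, 5, 2, 6, 3], r−c [-6, -2, 2, -1, 3, 0, 4], r+c [8, 6, 4, 9, 7, 12, 10] are all distinct, so no two queens attack.

(1,7) (2,4) (3,1) (4,5) (5,2) (6,6) (7,3)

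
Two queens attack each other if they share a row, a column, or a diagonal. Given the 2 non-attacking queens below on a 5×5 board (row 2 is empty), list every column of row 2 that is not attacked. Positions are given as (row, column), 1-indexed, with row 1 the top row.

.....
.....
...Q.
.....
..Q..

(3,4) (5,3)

(3,4) attacks row 2 at column 4 and diagonals 3, 5.
(5,3) attacks row 2 at column 3.
Attacked columns: {3, 4, 5}. Safe: {1, 2}.

columns 1, 2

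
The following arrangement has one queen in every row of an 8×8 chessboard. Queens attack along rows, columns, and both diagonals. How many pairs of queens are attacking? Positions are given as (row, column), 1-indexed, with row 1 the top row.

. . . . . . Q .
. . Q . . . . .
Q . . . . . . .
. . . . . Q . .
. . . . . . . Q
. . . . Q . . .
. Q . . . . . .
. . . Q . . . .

0

All columns are distinct and no two queens satisfy |Δrow| = |Δcol|, so no pair attacks.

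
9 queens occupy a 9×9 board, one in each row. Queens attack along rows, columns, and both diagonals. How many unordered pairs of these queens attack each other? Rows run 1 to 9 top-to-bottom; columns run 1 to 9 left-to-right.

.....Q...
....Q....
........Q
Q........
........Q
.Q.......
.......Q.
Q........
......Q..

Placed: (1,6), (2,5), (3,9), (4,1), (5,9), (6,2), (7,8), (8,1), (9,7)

3

Same column: (3,9)–(5,9) (column 9); (4,1)–(8,1) (column 1).
Same diagonal: (1,6)–(2,5) (|1−2| = |6−5| = 1).
Total attacking pairs: 3.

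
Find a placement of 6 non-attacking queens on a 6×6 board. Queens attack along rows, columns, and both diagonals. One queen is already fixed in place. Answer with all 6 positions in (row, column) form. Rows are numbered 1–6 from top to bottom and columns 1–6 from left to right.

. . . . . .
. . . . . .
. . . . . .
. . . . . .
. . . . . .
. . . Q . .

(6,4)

Row 1: attacked by (6,4)→{4}. Safe: 1, 2, 3, 5, 6. Place at column 3.
Row 2: attacked by (1,3)→{2,3,4}; (6,4)→{4}. Safe: 1, 5, 6. Place at column 6.
Row 3: attacked by (1,3)→{1,3,5}; (2,6)→{5,6}; (6,4)→{1,4}. Safe: 2. Place at column 2.
Row 4: attacked by (1,3)→{3,6}; (2,6)→{4,6}; (3,2)→{1,2,3}; (6,4)→{2,4,6}. Safe: 5. Place at column 5.
Row 5: attacked by (1,3)→{3}; (2,6)→{3,6}; (3,2)→{2,4}; (4,5)→{4,5,6}; (6,4)→{3,4,5}. Safe: 1. Place at column 1.
Columns [3, 6, 2, 5, 1, 4], r−c [-2, -4, 1, -1, 4, 2], r+c [4, 8, 5, 9, 6, 10] are all distinct, so no two queens attack.

(1,3) (2,6) (3,2) (4,5) (5,1) (6,4)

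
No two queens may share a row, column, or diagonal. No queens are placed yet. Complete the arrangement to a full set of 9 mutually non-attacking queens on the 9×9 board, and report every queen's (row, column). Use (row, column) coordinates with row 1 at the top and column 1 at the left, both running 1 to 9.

(1,3) (2,5) (3,2) (4,8) (5,1) (6,4) (7,7) (8,9) (9,6)

Row 1: Safe: 1, 2, 3, 4, 5, 6, 7, 8, 9. Place at column 3.
Row 2: attacked by (1,3)→{2,3,4}. Safe: 1, 5, 6, 7, 8, 9. Place at column 5.
Row 3: attacked by (1,3)→{1,3,5}; (2,5)→{4,5,6}. Safe: 2, 7, 8, 9. Place at column 2.
Row 4: attacked by (1,3)→{3,6}; (2,5)→{3,5,7}; (3,2)→{1,2,3}. Safe: 4, 8, 9. Place at column 8.
Row 5: attacked by (1,3)→{3,7}; (2,5)→{2,5,8}; (3,2)→{2,4}; (4,8)→{7,8,9}. Safe: 1, 6. Place at column 1.
Row 6: attacked by (1,3)→{3,8}; (2,5)→{1,5,9}; (3,2)→{2,5}; (4,8)→{6,8}; (5,1)→{1,2}. Safe: 4, 7. Place at column 4.
Row 7: attacked by (1,3)→{3,9}; (2,5)→{5}; (3,2)→{2,6}; (4,8)→{5,8}; (5,1)→{1,3}; (6,4)→{3,4,5}. Safe: 7. Place at column 7.
Row 8: attacked by (1,3)→{3}; (2,5)→{5}; (3,2)→{2,7}; (4,8)→{4,8}; (5,1)→{1,4}; (6,4)→{2,4,6}; (7,7)→{6,7,8}. Safe: 9. Place at column 9.
Row 9: attacked by (1,3)→{3}; (2,5)→{5}; (3,2)→{2,8}; (4,8)→{3,8}; (5,1)→{1,5}; (6,4)→{1,4,7}; (7,7)→{5,7,9}; (8,9)→{8,9}. Safe: 6. Place at column 6.
Columns [3, 5, 2, 8, 1, 4, 7, 9, 6], r−c [-2, -3, 1, -4, 4, 2, 0, -1, 3], r+c [4, 7, 5, 12, 6, 10, 14, 17, 15] are all distinct, so no two queens attack.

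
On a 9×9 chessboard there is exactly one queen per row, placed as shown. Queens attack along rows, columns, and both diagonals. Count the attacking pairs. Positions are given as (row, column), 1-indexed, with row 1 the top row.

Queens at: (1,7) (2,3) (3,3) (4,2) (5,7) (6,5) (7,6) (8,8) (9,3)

Same column: (1,7)–(5,7) (column 7); (2,3)–(3,3) (column 3); (2,3)–(9,3) (column 3); (3,3)–(9,3) (column 3).
Same diagonal: (3,3)–(4,2) (|3−4| = |3−2| = 1); (3,3)–(8,8) (|3−8| = |3−8| = 5); (5,7)–(9,3) (|5−9| = |7−3| = 4); (6,5)–(7,6) (|6−7| = |5−6| = 1).
Total attacking pairs: 8.

8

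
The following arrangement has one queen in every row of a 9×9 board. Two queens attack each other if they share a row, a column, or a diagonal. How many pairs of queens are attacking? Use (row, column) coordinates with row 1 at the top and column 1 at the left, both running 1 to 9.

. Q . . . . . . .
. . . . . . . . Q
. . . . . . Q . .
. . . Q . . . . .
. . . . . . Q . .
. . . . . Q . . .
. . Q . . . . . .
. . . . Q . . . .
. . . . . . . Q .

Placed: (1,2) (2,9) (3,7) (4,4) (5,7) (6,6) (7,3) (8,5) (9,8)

Same column: (3,7)–(5,7) (column 7).
Same diagonal: (3,7)–(7,3) (|3−7| = |7−3| = 4); (4,4)–(6,6) (|4−6| = |4−6| = 2); (5,7)–(6,6) (|5−6| = |7−6| = 1).
Total attacking pairs: 4.

4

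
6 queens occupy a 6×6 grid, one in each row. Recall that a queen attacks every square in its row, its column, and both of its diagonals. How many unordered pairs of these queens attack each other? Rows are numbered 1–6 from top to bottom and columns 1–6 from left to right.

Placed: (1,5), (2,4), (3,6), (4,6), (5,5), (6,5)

Same column: (1,5)–(5,5) (column 5); (1,5)–(6,5) (column 5); (3,6)–(4,6) (column 6); (5,5)–(6,5) (column 5).
Same diagonal: (1,5)–(2,4) (|1−2| = |5−4| = 1); (2,4)–(4,6) (|2−4| = |4−6| = 2); (4,6)–(5,5) (|4−5| = |6−5| = 1).
Total attacking pairs: 7.

7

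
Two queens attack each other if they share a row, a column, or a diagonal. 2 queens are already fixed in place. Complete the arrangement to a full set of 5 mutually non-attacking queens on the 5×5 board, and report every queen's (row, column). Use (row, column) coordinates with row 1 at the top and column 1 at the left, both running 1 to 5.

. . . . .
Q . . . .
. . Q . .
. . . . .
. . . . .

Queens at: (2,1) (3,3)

(1,4) (2,1) (3,3) (4,5) (5,2)

Row 1: attacked by (2,1)→{1,2}; (3,3)→{1,3,5}. Safe: 4. Place at column 4.
Row 4: attacked by (1,4)→{1,4}; (2,1)→{1,3}; (3,3)→{2,3,4}. Safe: 5. Place at column 5.
Row 5: attacked by (1,4)→{4}; (2,1)→{1,4}; (3,3)→{1,3,5}; (4,5)→{4,5}. Safe: 2. Place at column 2.
Columns [4, 1, 3, 5, 2], r−c [-3, 1, 0, -1, 3], r+c [5, 3, 6, 9, 7] are all distinct, so no two queens attack.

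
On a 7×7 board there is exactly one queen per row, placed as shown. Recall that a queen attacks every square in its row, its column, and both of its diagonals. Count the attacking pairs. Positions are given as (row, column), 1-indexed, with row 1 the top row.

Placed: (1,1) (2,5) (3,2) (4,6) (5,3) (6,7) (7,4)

All columns are distinct and no two queens satisfy |Δrow| = |Δcol|, so no pair attacks.

0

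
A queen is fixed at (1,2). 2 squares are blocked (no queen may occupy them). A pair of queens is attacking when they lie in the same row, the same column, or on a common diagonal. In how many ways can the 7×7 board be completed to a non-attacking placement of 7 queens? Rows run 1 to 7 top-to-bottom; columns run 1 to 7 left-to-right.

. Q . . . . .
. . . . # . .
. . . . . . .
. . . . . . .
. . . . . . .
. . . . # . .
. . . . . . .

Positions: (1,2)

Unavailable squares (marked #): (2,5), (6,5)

Branch on row 2: col 4 → 1; col 6 → 1; col 7 → 1.
Sum: 1 + 1 + 1 = 3.

3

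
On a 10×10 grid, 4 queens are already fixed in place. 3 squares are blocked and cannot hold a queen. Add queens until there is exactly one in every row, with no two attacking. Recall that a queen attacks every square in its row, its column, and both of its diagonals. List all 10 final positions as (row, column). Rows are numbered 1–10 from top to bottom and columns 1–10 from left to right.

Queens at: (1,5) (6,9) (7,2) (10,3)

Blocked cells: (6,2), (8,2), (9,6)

Row 2: attacked by (1,5)→{4,5,6}; (6,9)→{5,9}; (7,2)→{2,7}; (10,3)→{3}. Safe: 1, 8, 10. Place at column 1.
Row 3: attacked by (1,5)→{3,5,7}; (2,1)→{1,2}; (6,9)→{6,9}; (7,2)→{2,6}; (10,3)→{3,10}. Safe: 4, 8. Place at column 8.
Row 4: attacked by (1,5)→{2,5,8}; (2,1)→{1,3}; (3,8)→{7,8,9}; (6,9)→{7,9}; (7,2)→{2,5}; (10,3)→{3,9}. Safe: 4, 6, 10. Place at column 4.
Row 5: attacked by (1,5)→{1,5,9}; (2,1)→{1,4}; (3,8)→{6,8,10}; (4,4)→{3,4,5}; (6,9)→{8,9,10}; (7,2)→{2,4}; (10,3)→{3,8}. Safe: 7. Place at column 7.
Row 8: attacked by (1,5)→{5}; (2,1)→{1,7}; (3,8)→{3,8}; (4,4)→{4,8}; (5,7)→{4,7,10}; (6,9)→{7,9}; (7,2)→{1,2,3}; (10,3)→{1,3,5}. Blocked: 2. Safe: 6. Place at column 6.
Row 9: attacked by (1,5)→{5}; (2,1)→{1,8}; (3,8)→{2,8}; (4,4)→{4,9}; (5,7)→{3,7}; (6,9)→{6,9}; (7,2)→{2,4}; (8,6)→{5,6,7}; (10,3)→{2,3,4}. Blocked: 6. Safe: 10. Place at column 10.
Columns [5, 1, 8, 4, 7, 9, 2, 6, 10, 3], r−c [-4, 1, -5, 0, -2, -3, 5, 2, -1, 7], r+c [6, 3, 11, 8, 12, 15, 9, 14, 19, 13] are all distinct, so no two queens attack.

(1,5) (2,1) (3,8) (4,4) (5,7) (6,9) (7,2) (8,6) (9,10) (10,3)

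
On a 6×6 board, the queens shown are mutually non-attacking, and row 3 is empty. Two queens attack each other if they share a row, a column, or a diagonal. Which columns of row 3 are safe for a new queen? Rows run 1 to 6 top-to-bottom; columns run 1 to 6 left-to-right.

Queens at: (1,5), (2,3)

columns 1, 6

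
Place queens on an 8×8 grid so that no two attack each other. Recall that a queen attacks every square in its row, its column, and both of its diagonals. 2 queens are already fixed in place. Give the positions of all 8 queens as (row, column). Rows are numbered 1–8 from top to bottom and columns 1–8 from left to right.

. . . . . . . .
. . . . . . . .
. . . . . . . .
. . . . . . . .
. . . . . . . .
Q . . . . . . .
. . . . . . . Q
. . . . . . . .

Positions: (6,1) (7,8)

(1,5) (2,7) (3,2) (4,6) (5,3) (6,1) (7,8) (8,4)

Row 1: attacked by (6,1)→{1,6}; (7,8)→{2,8}. Safe: 3, 4, 5, 7. Place at column 5.
Row 2: attacked by (1,5)→{4,5,6}; (6,1)→{1,5}; (7,8)→{3,8}. Safe: 2, 7. Place at column 7.
Row 3: attacked by (1,5)→{3,5,7}; (2,7)→{6,7,8}; (6,1)→{1,4}; (7,8)→{4,8}. Safe: 2. Place at column 2.
Row 4: attacked by (1,5)→{2,5,8}; (2,7)→{5,7}; (3,2)→{1,2,3}; (6,1)→{1,3}; (7,8)→{5,8}. Safe: 4, 6. Place at column 6.
Row 5: attacked by (1,5)→{1,5}; (2,7)→{4,7}; (3,2)→{2,4}; (4,6)→{5,6,7}; (6,1)→{1,2}; (7,8)→{6,8}. Safe: 3. Place at column 3.
Row 8: attacked by (1,5)→{5}; (2,7)→{1,7}; (3,2)→{2,7}; (4,6)→{2,6}; (5,3)→{3,6}; (6,1)→{1,3}; (7,8)→{7,8}. Safe: 4. Place at column 4.
Columns [5, 7, 2, 6, 3, 1, 8, 4], r−c [-4, -5, 1, -2, 2, 5, -1, 4], r+c [6, 9, 5, 10, 8, 7, 15, 12] are all distinct, so no two queens attack.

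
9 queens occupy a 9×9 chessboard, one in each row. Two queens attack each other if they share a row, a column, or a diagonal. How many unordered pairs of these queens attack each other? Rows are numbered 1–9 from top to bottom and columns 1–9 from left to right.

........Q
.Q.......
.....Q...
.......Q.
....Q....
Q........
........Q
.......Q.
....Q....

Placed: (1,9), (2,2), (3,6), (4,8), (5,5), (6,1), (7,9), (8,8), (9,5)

Same column: (1,9)–(7,9) (column 9); (4,8)–(8,8) (column 8); (5,5)–(9,5) (column 5).
Same diagonal: (1,9)–(5,5) (|1−5| = |9−5| = 4); (2,2)–(5,5) (|2−5| = |2−5| = 3); (2,2)–(8,8) (|2−8| = |2−8| = 6); (5,5)–(8,8) (|5−8| = |5−8| = 3); (7,9)–(8,8) (|7−8| = |9−8| = 1).
Total attacking pairs: 8.

8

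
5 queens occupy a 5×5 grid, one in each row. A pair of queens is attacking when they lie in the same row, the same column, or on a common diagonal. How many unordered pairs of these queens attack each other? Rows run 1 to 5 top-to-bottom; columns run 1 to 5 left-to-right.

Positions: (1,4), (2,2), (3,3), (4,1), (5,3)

3

Same column: (3,3)–(5,3) (column 3).
Same diagonal: (1,4)–(4,1) (|1−4| = |4−1| = 3); (2,2)–(3,3) (|2−3| = |2−3| = 1).
Total attacking pairs: 3.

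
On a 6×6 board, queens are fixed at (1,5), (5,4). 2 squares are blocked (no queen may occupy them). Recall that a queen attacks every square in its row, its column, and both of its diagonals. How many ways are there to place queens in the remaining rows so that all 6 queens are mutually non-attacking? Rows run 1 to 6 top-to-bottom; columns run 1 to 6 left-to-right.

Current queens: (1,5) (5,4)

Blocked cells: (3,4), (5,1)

1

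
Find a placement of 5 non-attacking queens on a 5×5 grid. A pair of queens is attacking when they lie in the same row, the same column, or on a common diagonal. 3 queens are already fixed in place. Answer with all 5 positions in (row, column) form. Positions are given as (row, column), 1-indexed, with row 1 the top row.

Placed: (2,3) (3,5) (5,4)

Row 1: attacked by (2,3)→{2,3,4}; (3,5)→{3,5}; (5,4)→{4}. Safe: 1. Place at column 1.
Row 4: attacked by (1,1)→{1,4}; (2,3)→{1,3,5}; (3,5)→{4,5}; (5,4)→{3,4,5}. Safe: 2. Place at column 2.
Columns [1, 3, 5, 2, 4], r−c [0, -1, -2, 2, 1], r+c [2, 5, 8, 6, 9] are all distinct, so no two queens attack.

(1,1) (2,3) (3,5) (4,2) (5,4)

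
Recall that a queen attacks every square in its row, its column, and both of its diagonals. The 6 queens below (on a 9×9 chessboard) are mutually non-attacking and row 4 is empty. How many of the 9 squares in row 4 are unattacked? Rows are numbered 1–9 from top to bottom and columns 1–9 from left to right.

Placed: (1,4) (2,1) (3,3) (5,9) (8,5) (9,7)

(1,4) attacks row 4 at column 4 and diagonals 1, 7.
(2,1) attacks row 4 at column 1 and diagonals 3.
(3,3) attacks row 4 at column 3 and diagonals 2, 4.
(5,9) attacks row 4 at column 9 and diagonals 8.
(8,5) attacks row 4 at column 5 and diagonals 1, 9.
(9,7) attacks row 4 at column 7 and diagonals 2.
Attacked columns: {1, 2, 3, 4, 5, 7, 8, 9}. Safe: {6}.

1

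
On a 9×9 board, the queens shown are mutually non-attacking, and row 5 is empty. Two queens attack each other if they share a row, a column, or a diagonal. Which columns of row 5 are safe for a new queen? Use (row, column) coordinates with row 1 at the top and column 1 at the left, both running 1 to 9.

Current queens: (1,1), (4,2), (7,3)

(1,1) attacks row 5 at column 1 and diagonals 5.
(4,2) attacks row 5 at column 2 and diagonals 1, 3.
(7,3) attacks row 5 at column 3 and diagonals 1, 5.
Attacked columns: {1, 2, 3, 5}. Safe: {4, 6, 7, 8, 9}.

columns 4, 6, 7, 8, 9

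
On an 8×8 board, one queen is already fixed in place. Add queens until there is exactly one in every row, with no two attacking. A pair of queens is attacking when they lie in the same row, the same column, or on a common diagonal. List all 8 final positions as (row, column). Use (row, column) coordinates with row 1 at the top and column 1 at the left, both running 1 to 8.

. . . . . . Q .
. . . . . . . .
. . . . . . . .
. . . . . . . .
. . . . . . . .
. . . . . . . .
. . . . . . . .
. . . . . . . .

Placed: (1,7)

(1,7) (2,4) (3,2) (4,8) (5,6) (6,1) (7,3) (8,5)

Row 2: attacked by (1,7)→{6,7,8}. Safe: 1, 2, 3, 4, 5. Place at column 4.
Row 3: attacked by (1,7)→{5,7}; (2,4)→{3,4,5}. Safe: 1, 2, 6, 8. Place at column 2.
Row 4: attacked by (1,7)→{4,7}; (2,4)→{2,4,6}; (3,2)→{1,2,3}. Safe: 5, 8. Place at column 8.
Row 5: attacked by (1,7)→{3,7}; (2,4)→{1,4,7}; (3,2)→{2,4}; (4,8)→{7,8}. Safe: 5, 6. Place at column 6.
Row 6: attacked by (1,7)→{2,7}; (2,4)→{4,8}; (3,2)→{2,5}; (4,8)→{6,8}; (5,6)→{5,6,7}. Safe: 1, 3. Place at column 1.
Row 7: attacked by (1,7)→{1,7}; (2,4)→{4}; (3,2)→{2,6}; (4,8)→{5,8}; (5,6)→{4,6,8}; (6,1)→{1,2}. Safe: 3. Place at column 3.
Row 8: attacked by (1,7)→{7}; (2,4)→{4}; (3,2)→{2,7}; (4,8)→{4,8}; (5,6)→{3,6}; (6,1)→{1,3}; (7,3)→{2,3,4}. Safe: 5. Place at column 5.
Columns [7, 4, 2, 8, 6, 1, 3, 5], r−c [-6, -2, 1, -4, -1, 5, 4, 3], r+c [8, 6, 5, 12, 11, 7, 10, 13] are all distinct, so no two queens attack.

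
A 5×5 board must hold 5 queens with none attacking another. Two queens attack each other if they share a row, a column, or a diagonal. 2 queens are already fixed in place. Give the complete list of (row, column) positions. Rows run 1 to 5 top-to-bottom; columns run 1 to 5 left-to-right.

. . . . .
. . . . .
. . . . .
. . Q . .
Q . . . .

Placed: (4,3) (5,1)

Row 1: attacked by (4,3)→{3}; (5,1)→{1,5}. Safe: 2, 4. Place at column 4.
Row 2: attacked by (1,4)→{3,4,5}; (4,3)→{1,3,5}; (5,1)→{1,4}. Safe: 2. Place at column 2.
Row 3: attacked by (1,4)→{2,4}; (2,2)→{1,2,3}; (4,3)→{2,3,4}; (5,1)→{1,3}. Safe: 5. Place at column 5.
Columns [4, 2, 5, 3, 1], r−c [-3, 0, -2, 1, 4], r+c [5, 4, 8, 7, 6] are all distinct, so no two queens attack.

(1,4) (2,2) (3,5) (4,3) (5,1)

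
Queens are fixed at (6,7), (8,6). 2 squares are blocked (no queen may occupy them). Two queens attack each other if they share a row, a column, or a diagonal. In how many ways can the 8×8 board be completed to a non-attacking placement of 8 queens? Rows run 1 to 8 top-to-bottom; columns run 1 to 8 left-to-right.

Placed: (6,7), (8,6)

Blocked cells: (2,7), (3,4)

7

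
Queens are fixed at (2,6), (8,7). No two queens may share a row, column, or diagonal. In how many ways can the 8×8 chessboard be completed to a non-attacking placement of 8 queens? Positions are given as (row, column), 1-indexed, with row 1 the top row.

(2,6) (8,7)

Branch on row 1: col 1 → 0; col 2 → 0; col 3 → 0; col 4 → 1; col 8 → 0.
Sum: 0 + 0 + 0 + 1 + 0 = 1.

1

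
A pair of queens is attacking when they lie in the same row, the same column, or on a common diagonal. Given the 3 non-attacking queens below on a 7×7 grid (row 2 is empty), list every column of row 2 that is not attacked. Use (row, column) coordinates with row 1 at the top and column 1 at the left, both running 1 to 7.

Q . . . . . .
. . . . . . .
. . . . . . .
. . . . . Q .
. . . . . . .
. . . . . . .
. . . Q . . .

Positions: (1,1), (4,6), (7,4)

columns 3, 5, 7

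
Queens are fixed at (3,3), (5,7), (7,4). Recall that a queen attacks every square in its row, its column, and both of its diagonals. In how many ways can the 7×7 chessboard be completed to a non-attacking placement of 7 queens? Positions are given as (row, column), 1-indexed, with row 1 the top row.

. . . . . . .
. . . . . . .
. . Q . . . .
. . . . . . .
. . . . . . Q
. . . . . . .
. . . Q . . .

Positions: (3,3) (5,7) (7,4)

Branch on row 1: col 2 → 0; col 6 → 1.
Sum: 0 + 1 = 1.

1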